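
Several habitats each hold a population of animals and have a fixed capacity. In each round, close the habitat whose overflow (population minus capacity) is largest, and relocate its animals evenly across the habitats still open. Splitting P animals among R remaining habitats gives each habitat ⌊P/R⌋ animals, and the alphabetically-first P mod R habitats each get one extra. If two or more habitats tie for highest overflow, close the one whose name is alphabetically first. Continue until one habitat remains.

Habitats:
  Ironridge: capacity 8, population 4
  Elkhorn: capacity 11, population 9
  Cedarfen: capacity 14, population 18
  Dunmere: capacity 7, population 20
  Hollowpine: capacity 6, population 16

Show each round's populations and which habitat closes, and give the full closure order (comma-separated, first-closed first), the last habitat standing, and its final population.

Closure order: Dunmere, Hollowpine, Cedarfen, Elkhorn
Last habitat: Ironridge with 67 animals

Round 1: Cedarfen=18 Dunmere=20 Elkhorn=9 Hollowpine=16 Ironridge=4 → close Dunmere (overflow 13)
  20÷4 = 5 each, +1 to first 0
Round 2: Cedarfen=23 Elkhorn=14 Hollowpine=21 Ironridge=9 → close Hollowpine (overflow 15)
  21÷3 = 7 each, +1 to first 0
Round 3: Cedarfen=30 Elkhorn=21 Ironridge=16 → close Cedarfen (overflow 16)
  30÷2 = 15 each, +1 to first 0
Round 4: Elkhorn=36 Ironridge=31 → close Elkhorn (overflow 25)
  36÷1 = 36 each, +1 to first 0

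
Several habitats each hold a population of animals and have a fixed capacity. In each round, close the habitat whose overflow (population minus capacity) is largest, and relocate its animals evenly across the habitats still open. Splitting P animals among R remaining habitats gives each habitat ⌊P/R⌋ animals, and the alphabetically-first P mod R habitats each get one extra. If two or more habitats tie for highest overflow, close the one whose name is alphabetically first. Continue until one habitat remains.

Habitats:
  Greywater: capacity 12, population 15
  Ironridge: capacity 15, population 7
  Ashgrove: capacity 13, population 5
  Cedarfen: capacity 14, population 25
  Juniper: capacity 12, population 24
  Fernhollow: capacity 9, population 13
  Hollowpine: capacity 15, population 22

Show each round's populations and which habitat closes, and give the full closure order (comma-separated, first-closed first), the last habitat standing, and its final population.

Round 1: Ashgrove=5 Cedarfen=25 Fernhollow=13 Greywater=15 Hollowpine=22 Ironridge=7 Juniper=24 → close Juniper (overflow 12)
  24÷6 = 4 each, +1 to first 0
Round 2: Ashgrove=9 Cedarfen=29 Fernhollow=17 Greywater=19 Hollowpine=26 Ironridge=11 → close Cedarfen (overflow 15)
  29÷5 = 5 each, +1 to first 4
Round 3: Ashgrove=15 Fernhollow=23 Greywater=25 Hollowpine=32 Ironridge=16 → close Hollowpine (overflow 17)
  32÷4 = 8 each, +1 to first 0
Round 4: Ashgrove=23 Fernhollow=31 Greywater=33 Ironridge=24 → close Fernhollow (overflow 22)
  31÷3 = 10 each, +1 to first 1
Round 5: Ashgrove=34 Greywater=43 Ironridge=34 → close Greywater (overflow 31)
  43÷2 = 21 each, +1 to first 1
Round 6: Ashgrove=56 Ironridge=55 → close Ashgrove (overflow 43)
  56÷1 = 56 each, +1 to first 0

Closure order: Juniper, Cedarfen, Hollowpine, Fernhollow, Greywater, Ashgrove
Last habitat: Ironridge with 111 animals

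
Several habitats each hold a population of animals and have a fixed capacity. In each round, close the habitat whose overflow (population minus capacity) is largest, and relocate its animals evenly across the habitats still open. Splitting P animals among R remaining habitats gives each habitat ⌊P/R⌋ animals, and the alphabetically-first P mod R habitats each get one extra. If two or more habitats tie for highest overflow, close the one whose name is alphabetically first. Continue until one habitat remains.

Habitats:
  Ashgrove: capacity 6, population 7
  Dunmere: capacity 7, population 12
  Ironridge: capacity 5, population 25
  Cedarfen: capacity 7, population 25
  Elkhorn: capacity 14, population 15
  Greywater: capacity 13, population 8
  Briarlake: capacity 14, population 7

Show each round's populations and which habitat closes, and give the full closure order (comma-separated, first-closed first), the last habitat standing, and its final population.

Round 1: Ashgrove=7 Briarlake=7 Cedarfen=25 Dunmere=12 Elkhorn=15 Greywater=8 Ironridge=25 → close Ironridge (overflow 20)
  25÷6 = 4 each, +1 to first 1
Round 2: Ashgrove=12 Briarlake=11 Cedarfen=29 Dunmere=16 Elkhorn=19 Greywater=12 → close Cedarfen (overflow 22)
  29÷5 = 5 each, +1 to first 4
Round 3: Ashgrove=18 Briarlake=17 Dunmere=22 Elkhorn=25 Greywater=17 → close Dunmere (overflow 15)
  22÷4 = 5 each, +1 to first 2
Round 4: Ashgrove=24 Briarlake=23 Elkhorn=30 Greywater=22 → close Ashgrove (overflow 18)
  24÷3 = 8 each, +1 to first 0
Round 5: Briarlake=31 Elkhorn=38 Greywater=30 → close Elkhorn (overflow 24)
  38÷2 = 19 each, +1 to first 0
Round 6: Briarlake=50 Greywater=49 → close Briarlake (overflow 36)
  50÷1 = 50 each, +1 to first 0

Closure order: Ironridge, Cedarfen, Dunmere, Ashgrove, Elkhorn, Briarlake
Last habitat: Greywater with 99 animals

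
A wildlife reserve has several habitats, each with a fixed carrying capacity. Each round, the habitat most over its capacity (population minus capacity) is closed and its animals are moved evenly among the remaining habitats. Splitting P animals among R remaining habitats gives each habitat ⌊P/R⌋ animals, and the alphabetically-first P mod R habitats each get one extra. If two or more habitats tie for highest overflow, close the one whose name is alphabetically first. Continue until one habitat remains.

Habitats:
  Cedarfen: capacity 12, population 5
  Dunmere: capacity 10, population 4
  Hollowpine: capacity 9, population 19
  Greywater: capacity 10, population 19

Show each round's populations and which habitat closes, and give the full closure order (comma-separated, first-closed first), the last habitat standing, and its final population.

Closure order: Hollowpine, Greywater, Cedarfen
Last habitat: Dunmere with 47 animals

Round 1: Cedarfen=5 Dunmere=4 Greywater=19 Hollowpine=19 → close Hollowpine (overflow 10)
  19÷3 = 6 each, +1 to first 1
Round 2: Cedarfen=12 Dunmere=10 Greywater=25 → close Greywater (overflow 15)
  25÷2 = 12 each, +1 to first 1
Round 3: Cedarfen=25 Dunmere=22 → close Cedarfen (overflow 13)
  25÷1 = 25 each, +1 to first 0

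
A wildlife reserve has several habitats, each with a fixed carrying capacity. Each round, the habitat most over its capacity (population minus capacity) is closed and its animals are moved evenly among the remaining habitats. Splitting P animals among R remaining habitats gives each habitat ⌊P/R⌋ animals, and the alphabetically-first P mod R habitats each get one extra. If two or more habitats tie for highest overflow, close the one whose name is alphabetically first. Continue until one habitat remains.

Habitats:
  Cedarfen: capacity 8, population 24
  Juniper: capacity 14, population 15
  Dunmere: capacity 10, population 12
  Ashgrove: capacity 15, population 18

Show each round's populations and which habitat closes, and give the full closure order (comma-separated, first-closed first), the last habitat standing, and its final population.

Round 1: Ashgrove=18 Cedarfen=24 Dunmere=12 Juniper=15 → close Cedarfen (overflow 16)
  24÷3 = 8 each, +1 to first 0
Round 2: Ashgrove=26 Dunmere=20 Juniper=23 → close Ashgrove (overflow 11)
  26÷2 = 13 each, +1 to first 0
Round 3: Dunmere=33 Juniper=36 → close Dunmere (overflow 23)
  33÷1 = 33 each, +1 to first 0

Closure order: Cedarfen, Ashgrove, Dunmere
Last habitat: Juniper with 69 animals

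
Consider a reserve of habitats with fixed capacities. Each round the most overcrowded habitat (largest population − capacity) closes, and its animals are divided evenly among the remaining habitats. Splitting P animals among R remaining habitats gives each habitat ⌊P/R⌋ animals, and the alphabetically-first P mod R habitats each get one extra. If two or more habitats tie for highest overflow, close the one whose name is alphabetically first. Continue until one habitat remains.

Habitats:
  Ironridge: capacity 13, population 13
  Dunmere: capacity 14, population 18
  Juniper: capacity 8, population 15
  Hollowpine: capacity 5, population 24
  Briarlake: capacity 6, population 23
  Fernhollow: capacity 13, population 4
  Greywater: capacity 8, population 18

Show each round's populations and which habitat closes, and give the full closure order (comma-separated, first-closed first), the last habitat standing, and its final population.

Closure order: Hollowpine, Briarlake, Greywater, Juniper, Dunmere, Ironridge
Last habitat: Fernhollow with 115 animals

Round 1: Briarlake=23 Dunmere=18 Fernhollow=4 Greywater=18 Hollowpine=24 Ironridge=13 Juniper=15 → close Hollowpine (overflow 19)
  24÷6 = 4 each, +1 to first 0
Round 2: Briarlake=27 Dunmere=22 Fernhollow=8 Greywater=22 Ironridge=17 Juniper=19 → close Briarlake (overflow 21)
  27÷5 = 5 each, +1 to first 2
Round 3: Dunmere=28 Fernhollow=14 Greywater=27 Ironridge=22 Juniper=24 → close Greywater (overflow 19)
  27÷4 = 6 each, +1 to first 3
Round 4: Dunmere=35 Fernhollow=21 Ironridge=29 Juniper=30 → close Juniper (overflow 22)
  30÷3 = 10 each, +1 to first 0
Round 5: Dunmere=45 Fernhollow=31 Ironridge=39 → close Dunmere (overflow 31)
  45÷2 = 22 each, +1 to first 1
Round 6: Fernhollow=54 Ironridge=61 → close Ironridge (overflow 48)
  61÷1 = 61 each, +1 to first 0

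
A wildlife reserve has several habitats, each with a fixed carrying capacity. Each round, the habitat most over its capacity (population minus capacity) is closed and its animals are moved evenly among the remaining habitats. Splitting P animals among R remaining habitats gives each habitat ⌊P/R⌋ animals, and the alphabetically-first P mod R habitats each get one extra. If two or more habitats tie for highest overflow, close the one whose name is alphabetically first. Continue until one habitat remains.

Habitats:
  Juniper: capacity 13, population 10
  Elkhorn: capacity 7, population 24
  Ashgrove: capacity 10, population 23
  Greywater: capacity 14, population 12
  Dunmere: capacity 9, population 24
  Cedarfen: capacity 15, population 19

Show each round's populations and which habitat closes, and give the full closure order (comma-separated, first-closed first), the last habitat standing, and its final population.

Round 1: Ashgrove=23 Cedarfen=19 Dunmere=24 Elkhorn=24 Greywater=12 Juniper=10 → close Elkhorn (overflow 17)
  24÷5 = 4 each, +1 to first 4
Round 2: Ashgrove=28 Cedarfen=24 Dunmere=29 Greywater=17 Juniper=14 → close Dunmere (overflow 20)
  29÷4 = 7 each, +1 to first 1
Round 3: Ashgrove=36 Cedarfen=31 Greywater=24 Juniper=21 → close Ashgrove (overflow 26)
  36÷3 = 12 each, +1 to first 0
Round 4: Cedarfen=43 Greywater=36 Juniper=33 → close Cedarfen (overflow 28)
  43÷2 = 21 each, +1 to first 1
Round 5: Greywater=58 Juniper=54 → close Greywater (overflow 44)
  58÷1 = 58 each, +1 to first 0

Closure order: Elkhorn, Dunmere, Ashgrove, Cedarfen, Greywater
Last habitat: Juniper with 112 animals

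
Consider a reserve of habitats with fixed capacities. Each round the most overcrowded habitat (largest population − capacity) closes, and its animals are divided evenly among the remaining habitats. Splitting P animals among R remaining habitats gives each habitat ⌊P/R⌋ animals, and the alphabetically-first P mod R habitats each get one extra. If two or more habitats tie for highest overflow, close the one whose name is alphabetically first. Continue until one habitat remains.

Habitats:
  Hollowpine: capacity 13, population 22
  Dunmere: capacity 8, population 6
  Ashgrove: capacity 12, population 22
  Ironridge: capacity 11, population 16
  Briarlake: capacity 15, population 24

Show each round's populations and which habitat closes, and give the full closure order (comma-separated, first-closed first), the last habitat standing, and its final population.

Round 1: Ashgrove=22 Briarlake=24 Dunmere=6 Hollowpine=22 Ironridge=16 → close Ashgrove (overflow 10)
  22÷4 = 5 each, +1 to first 2
Round 2: Briarlake=30 Dunmere=12 Hollowpine=27 Ironridge=21 → close Briarlake (overflow 15)
  30÷3 = 10 each, +1 to first 0
Round 3: Dunmere=22 Hollowpine=37 Ironridge=31 → close Hollowpine (overflow 24)
  37÷2 = 18 each, +1 to first 1
Round 4: Dunmere=41 Ironridge=49 → close Ironridge (overflow 38)
  49÷1 = 49 each, +1 to first 0

Closure order: Ashgrove, Briarlake, Hollowpine, Ironridge
Last habitat: Dunmere with 90 animals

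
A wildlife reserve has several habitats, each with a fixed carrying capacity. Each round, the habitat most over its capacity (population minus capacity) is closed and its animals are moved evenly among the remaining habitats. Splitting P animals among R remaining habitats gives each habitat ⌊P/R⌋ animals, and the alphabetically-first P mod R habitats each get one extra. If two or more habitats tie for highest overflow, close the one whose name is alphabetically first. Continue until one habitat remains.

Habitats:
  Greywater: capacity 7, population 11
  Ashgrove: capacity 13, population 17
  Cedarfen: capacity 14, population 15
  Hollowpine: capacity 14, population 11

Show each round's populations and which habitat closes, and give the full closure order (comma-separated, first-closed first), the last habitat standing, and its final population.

Closure order: Ashgrove, Greywater, Cedarfen
Last habitat: Hollowpine with 54 animals

Round 1: Ashgrove=17 Cedarfen=15 Greywater=11 Hollowpine=11 → close Ashgrove (overflow 4)
  17÷3 = 5 each, +1 to first 2
Round 2: Cedarfen=21 Greywater=17 Hollowpine=16 → close Greywater (overflow 10)
  17÷2 = 8 each, +1 to first 1
Round 3: Cedarfen=30 Hollowpine=24 → close Cedarfen (overflow 16)
  30÷1 = 30 each, +1 to first 0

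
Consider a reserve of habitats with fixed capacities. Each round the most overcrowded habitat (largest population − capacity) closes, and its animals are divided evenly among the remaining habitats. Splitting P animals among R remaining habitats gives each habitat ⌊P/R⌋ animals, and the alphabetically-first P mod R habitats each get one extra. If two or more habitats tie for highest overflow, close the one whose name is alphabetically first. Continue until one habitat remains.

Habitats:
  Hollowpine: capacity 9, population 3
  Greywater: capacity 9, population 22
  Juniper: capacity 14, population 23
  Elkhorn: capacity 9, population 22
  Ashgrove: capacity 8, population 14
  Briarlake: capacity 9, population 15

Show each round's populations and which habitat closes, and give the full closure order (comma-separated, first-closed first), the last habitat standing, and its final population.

Closure order: Elkhorn, Greywater, Juniper, Ashgrove, Briarlake
Last habitat: Hollowpine with 99 animals

Round 1: Ashgrove=14 Briarlake=15 Elkhorn=22 Greywater=22 Hollowpine=3 Juniper=23 → close Elkhorn (overflow 13)
  22÷5 = 4 each, +1 to first 2
Round 2: Ashgrove=19 Briarlake=20 Greywater=26 Hollowpine=7 Juniper=27 → close Greywater (overflow 17)
  26÷4 = 6 each, +1 to first 2
Round 3: Ashgrove=26 Briarlake=27 Hollowpine=13 Juniper=33 → close Juniper (overflow 19)
  33÷3 = 11 each, +1 to first 0
Round 4: Ashgrove=37 Briarlake=38 Hollowpine=24 → close Ashgrove (overflow 29)
  37÷2 = 18 each, +1 to first 1
Round 5: Briarlake=57 Hollowpine=42 → close Briarlake (overflow 48)
  57÷1 = 57 each, +1 to first 0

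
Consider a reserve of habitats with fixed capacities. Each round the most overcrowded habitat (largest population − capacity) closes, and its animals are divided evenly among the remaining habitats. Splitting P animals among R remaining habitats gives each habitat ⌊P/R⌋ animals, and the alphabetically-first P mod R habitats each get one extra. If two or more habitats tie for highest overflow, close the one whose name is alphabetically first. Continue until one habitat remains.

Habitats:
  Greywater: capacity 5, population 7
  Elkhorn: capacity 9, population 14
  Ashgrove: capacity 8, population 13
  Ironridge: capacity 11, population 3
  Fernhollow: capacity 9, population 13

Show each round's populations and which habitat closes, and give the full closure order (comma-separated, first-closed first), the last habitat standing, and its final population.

Round 1: Ashgrove=13 Elkhorn=14 Fernhollow=13 Greywater=7 Ironridge=3 → close Ashgrove (overflow 5)
  13÷4 = 3 each, +1 to first 1
Round 2: Elkhorn=18 Fernhollow=16 Greywater=10 Ironridge=6 → close Elkhorn (overflow 9)
  18÷3 = 6 each, +1 to first 0
Round 3: Fernhollow=22 Greywater=16 Ironridge=12 → close Fernhollow (overflow 13)
  22÷2 = 11 each, +1 to first 0
Round 4: Greywater=27 Ironridge=23 → close Greywater (overflow 22)
  27÷1 = 27 each, +1 to first 0

Closure order: Ashgrove, Elkhorn, Fernhollow, Greywater
Last habitat: Ironridge with 50 animals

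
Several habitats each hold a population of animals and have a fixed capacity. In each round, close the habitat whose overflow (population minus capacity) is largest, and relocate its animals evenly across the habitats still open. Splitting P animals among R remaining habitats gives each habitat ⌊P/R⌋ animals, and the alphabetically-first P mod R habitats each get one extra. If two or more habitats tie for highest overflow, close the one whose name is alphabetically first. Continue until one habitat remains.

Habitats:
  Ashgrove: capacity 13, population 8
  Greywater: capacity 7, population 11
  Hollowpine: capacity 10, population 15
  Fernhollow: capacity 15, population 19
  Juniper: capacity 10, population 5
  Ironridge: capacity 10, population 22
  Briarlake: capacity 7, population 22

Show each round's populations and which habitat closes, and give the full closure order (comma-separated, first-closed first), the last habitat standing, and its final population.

Closure order: Briarlake, Ironridge, Hollowpine, Fernhollow, Greywater, Ashgrove
Last habitat: Juniper with 102 animals

Round 1: Ashgrove=8 Briarlake=22 Fernhollow=19 Greywater=11 Hollowpine=15 Ironridge=22 Juniper=5 → close Briarlake (overflow 15)
  22÷6 = 3 each, +1 to first 4
Round 2: Ashgrove=12 Fernhollow=23 Greywater=15 Hollowpine=19 Ironridge=25 Juniper=8 → close Ironridge (overflow 15)
  25÷5 = 5 each, +1 to first 0
Round 3: Ashgrove=17 Fernhollow=28 Greywater=20 Hollowpine=24 Juniper=13 → close Hollowpine (overflow 14)
  24÷4 = 6 each, +1 to first 0
Round 4: Ashgrove=23 Fernhollow=34 Greywater=26 Juniper=19 → close Fernhollow (overflow 19)
  34÷3 = 11 each, +1 to first 1
Round 5: Ashgrove=35 Greywater=37 Juniper=30 → close Greywater (overflow 30)
  37÷2 = 18 each, +1 to first 1
Round 6: Ashgrove=54 Juniper=48 → close Ashgrove (overflow 41)
  54÷1 = 54 each, +1 to first 0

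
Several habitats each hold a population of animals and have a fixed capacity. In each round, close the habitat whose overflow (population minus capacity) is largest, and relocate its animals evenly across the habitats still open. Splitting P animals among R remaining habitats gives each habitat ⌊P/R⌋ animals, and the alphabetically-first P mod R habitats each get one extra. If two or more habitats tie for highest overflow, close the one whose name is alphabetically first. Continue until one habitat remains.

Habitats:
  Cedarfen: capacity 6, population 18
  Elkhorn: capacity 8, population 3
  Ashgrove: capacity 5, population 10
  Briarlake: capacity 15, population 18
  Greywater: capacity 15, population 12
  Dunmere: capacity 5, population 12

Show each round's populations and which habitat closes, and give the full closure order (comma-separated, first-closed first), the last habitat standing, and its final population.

Round 1: Ashgrove=10 Briarlake=18 Cedarfen=18 Dunmere=12 Elkhorn=3 Greywater=12 → close Cedarfen (overflow 12)
  18÷5 = 3 each, +1 to first 3
Round 2: Ashgrove=14 Briarlake=22 Dunmere=16 Elkhorn=6 Greywater=15 → close Dunmere (overflow 11)
  16÷4 = 4 each, +1 to first 0
Round 3: Ashgrove=18 Briarlake=26 Elkhorn=10 Greywater=19 → close Ashgrove (overflow 13)
  18÷3 = 6 each, +1 to first 0
Round 4: Briarlake=32 Elkhorn=16 Greywater=25 → close Briarlake (overflow 17)
  32÷2 = 16 each, +1 to first 0
Round 5: Elkhorn=32 Greywater=41 → close Greywater (overflow 26)
  41÷1 = 41 each, +1 to first 0

Closure order: Cedarfen, Dunmere, Ashgrove, Briarlake, Greywater
Last habitat: Elkhorn with 73 animals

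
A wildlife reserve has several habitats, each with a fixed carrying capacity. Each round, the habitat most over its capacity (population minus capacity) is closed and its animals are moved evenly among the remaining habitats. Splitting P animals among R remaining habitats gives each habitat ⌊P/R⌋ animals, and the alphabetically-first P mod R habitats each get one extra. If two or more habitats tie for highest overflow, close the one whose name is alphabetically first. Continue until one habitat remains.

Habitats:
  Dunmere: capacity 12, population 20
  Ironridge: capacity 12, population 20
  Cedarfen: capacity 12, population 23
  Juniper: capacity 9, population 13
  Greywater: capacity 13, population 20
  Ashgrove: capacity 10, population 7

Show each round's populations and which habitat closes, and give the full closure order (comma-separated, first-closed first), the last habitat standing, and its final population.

Closure order: Cedarfen, Dunmere, Greywater, Ironridge, Juniper
Last habitat: Ashgrove with 103 animals

Round 1: Ashgrove=7 Cedarfen=23 Dunmere=20 Greywater=20 Ironridge=20 Juniper=13 → close Cedarfen (overflow 11)
  23÷5 = 4 each, +1 to first 3
Round 2: Ashgrove=12 Dunmere=25 Greywater=25 Ironridge=24 Juniper=17 → close Dunmere (overflow 13)
  25÷4 = 6 each, +1 to first 1
Round 3: Ashgrove=19 Greywater=31 Ironridge=30 Juniper=23 → close Greywater (overflow 18)
  31÷3 = 10 each, +1 to first 1
Round 4: Ashgrove=30 Ironridge=40 Juniper=33 → close Ironridge (overflow 28)
  40÷2 = 20 each, +1 to first 0
Round 5: Ashgrove=50 Juniper=53 → close Juniper (overflow 44)
  53÷1 = 53 each, +1 to first 0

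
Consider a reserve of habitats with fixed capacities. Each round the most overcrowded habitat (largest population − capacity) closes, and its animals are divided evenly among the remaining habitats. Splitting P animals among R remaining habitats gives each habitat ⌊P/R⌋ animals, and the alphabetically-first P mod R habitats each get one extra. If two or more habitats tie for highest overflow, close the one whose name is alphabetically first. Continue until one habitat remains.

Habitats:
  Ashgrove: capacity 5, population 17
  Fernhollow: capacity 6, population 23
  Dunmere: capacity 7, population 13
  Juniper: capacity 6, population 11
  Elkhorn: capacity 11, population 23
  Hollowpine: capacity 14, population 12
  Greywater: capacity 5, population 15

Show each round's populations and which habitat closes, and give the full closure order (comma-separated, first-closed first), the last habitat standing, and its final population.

Round 1: Ashgrove=17 Dunmere=13 Elkhorn=23 Fernhollow=23 Greywater=15 Hollowpine=12 Juniper=11 → close Fernhollow (overflow 17)
  23÷6 = 3 each, +1 to first 5
Round 2: Ashgrove=21 Dunmere=17 Elkhorn=27 Greywater=19 Hollowpine=16 Juniper=14 → close Ashgrove (overflow 16)
  21÷5 = 4 each, +1 to first 1
Round 3: Dunmere=22 Elkhorn=31 Greywater=23 Hollowpine=20 Juniper=18 → close Elkhorn (overflow 20)
  31÷4 = 7 each, +1 to first 3
Round 4: Dunmere=30 Greywater=31 Hollowpine=28 Juniper=25 → close Greywater (overflow 26)
  31÷3 = 10 each, +1 to first 1
Round 5: Dunmere=41 Hollowpine=38 Juniper=35 → close Dunmere (overflow 34)
  41÷2 = 20 each, +1 to first 1
Round 6: Hollowpine=59 Juniper=55 → close Juniper (overflow 49)
  55÷1 = 55 each, +1 to first 0

Closure order: Fernhollow, Ashgrove, Elkhorn, Greywater, Dunmere, Juniper
Last habitat: Hollowpine with 114 animals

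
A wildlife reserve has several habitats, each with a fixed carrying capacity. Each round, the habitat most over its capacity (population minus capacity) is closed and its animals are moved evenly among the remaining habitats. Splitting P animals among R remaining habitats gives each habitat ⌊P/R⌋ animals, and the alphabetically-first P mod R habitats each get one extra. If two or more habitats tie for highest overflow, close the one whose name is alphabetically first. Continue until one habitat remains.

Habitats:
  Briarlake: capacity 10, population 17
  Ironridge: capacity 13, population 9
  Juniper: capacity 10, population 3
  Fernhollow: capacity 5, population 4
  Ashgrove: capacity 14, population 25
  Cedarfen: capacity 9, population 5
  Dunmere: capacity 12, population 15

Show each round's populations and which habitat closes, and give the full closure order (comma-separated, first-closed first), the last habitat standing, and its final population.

Closure order: Ashgrove, Briarlake, Dunmere, Fernhollow, Cedarfen, Ironridge
Last habitat: Juniper with 78 animals

Round 1: Ashgrove=25 Briarlake=17 Cedarfen=5 Dunmere=15 Fernhollow=4 Ironridge=9 Juniper=3 → close Ashgrove (overflow 11)
  25÷6 = 4 each, +1 to first 1
Round 2: Briarlake=22 Cedarfen=9 Dunmere=19 Fernhollow=8 Ironridge=13 Juniper=7 → close Briarlake (overflow 12)
  22÷5 = 4 each, +1 to first 2
Round 3: Cedarfen=14 Dunmere=24 Fernhollow=12 Ironridge=17 Juniper=11 → close Dunmere (overflow 12)
  24÷4 = 6 each, +1 to first 0
Round 4: Cedarfen=20 Fernhollow=18 Ironridge=23 Juniper=17 → close Fernhollow (overflow 13)
  18÷3 = 6 each, +1 to first 0
Round 5: Cedarfen=26 Ironridge=29 Juniper=23 → close Cedarfen (overflow 17)
  26÷2 = 13 each, +1 to first 0
Round 6: Ironridge=42 Juniper=36 → close Ironridge (overflow 29)
  42÷1 = 42 each, +1 to first 0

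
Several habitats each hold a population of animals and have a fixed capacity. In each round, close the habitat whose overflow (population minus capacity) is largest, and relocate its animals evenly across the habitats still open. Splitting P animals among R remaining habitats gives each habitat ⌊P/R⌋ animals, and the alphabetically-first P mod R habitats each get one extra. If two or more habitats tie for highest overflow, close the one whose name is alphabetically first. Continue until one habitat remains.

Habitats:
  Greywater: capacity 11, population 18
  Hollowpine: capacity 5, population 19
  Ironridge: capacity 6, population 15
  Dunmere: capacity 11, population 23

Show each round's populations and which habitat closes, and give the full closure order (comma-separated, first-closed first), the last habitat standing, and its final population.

Closure order: Hollowpine, Dunmere, Ironridge
Last habitat: Greywater with 75 animals

Round 1: Dunmere=23 Greywater=18 Hollowpine=19 Ironridge=15 → close Hollowpine (overflow 14)
  19÷3 = 6 each, +1 to first 1
Round 2: Dunmere=30 Greywater=24 Ironridge=21 → close Dunmere (overflow 19)
  30÷2 = 15 each, +1 to first 0
Round 3: Greywater=39 Ironridge=36 → close Ironridge (overflow 30)
  36÷1 = 36 each, +1 to first 0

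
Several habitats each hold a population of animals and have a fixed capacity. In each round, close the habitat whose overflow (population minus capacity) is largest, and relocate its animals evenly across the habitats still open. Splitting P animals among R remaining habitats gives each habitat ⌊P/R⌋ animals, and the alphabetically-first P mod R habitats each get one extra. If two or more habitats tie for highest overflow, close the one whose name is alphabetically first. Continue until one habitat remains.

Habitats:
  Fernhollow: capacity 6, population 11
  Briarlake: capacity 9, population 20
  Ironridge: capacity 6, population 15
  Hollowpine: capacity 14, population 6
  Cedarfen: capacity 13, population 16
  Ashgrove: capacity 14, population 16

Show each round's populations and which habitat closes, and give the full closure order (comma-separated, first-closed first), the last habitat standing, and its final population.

Round 1: Ashgrove=16 Briarlake=20 Cedarfen=16 Fernhollow=11 Hollowpine=6 Ironridge=15 → close Briarlake (overflow 11)
  20÷5 = 4 each, +1 to first 0
Round 2: Ashgrove=20 Cedarfen=20 Fernhollow=15 Hollowpine=10 Ironridge=19 → close Ironridge (overflow 13)
  19÷4 = 4 each, +1 to first 3
Round 3: Ashgrove=25 Cedarfen=25 Fernhollow=20 Hollowpine=14 → close Fernhollow (overflow 14)
  20÷3 = 6 each, +1 to first 2
Round 4: Ashgrove=32 Cedarfen=32 Hollowpine=20 → close Cedarfen (overflow 19)
  32÷2 = 16 each, +1 to first 0
Round 5: Ashgrove=48 Hollowpine=36 → close Ashgrove (overflow 34)
  48÷1 = 48 each, +1 to first 0

Closure order: Briarlake, Ironridge, Fernhollow, Cedarfen, Ashgrove
Last habitat: Hollowpine with 84 animals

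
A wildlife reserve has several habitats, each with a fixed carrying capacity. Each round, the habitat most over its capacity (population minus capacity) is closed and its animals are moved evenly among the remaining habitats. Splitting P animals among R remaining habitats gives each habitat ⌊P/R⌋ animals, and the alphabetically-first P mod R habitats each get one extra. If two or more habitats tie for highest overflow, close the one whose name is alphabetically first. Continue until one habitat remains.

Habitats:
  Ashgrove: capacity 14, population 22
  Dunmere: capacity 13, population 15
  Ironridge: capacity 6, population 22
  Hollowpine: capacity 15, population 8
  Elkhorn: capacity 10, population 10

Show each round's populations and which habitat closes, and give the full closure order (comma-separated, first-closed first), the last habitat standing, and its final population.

Round 1: Ashgrove=22 Dunmere=15 Elkhorn=10 Hollowpine=8 Ironridge=22 → close Ironridge (overflow 16)
  22÷4 = 5 each, +1 to first 2
Round 2: Ashgrove=28 Dunmere=21 Elkhorn=15 Hollowpine=13 → close Ashgrove (overflow 14)
  28÷3 = 9 each, +1 to first 1
Round 3: Dunmere=31 Elkhorn=24 Hollowpine=22 → close Dunmere (overflow 18)
  31÷2 = 15 each, +1 to first 1
Round 4: Elkhorn=40 Hollowpine=37 → close Elkhorn (overflow 30)
  40÷1 = 40 each, +1 to first 0

Closure order: Ironridge, Ashgrove, Dunmere, Elkhorn
Last habitat: Hollowpine with 77 animals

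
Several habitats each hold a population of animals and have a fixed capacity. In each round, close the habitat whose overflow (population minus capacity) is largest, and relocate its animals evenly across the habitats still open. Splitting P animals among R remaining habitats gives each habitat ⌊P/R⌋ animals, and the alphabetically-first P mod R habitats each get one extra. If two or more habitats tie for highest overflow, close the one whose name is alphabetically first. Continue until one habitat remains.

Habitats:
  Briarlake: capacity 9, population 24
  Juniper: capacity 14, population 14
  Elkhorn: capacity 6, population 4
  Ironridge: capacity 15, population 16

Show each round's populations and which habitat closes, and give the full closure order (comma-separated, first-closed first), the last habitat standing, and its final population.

Closure order: Briarlake, Ironridge, Juniper
Last habitat: Elkhorn with 58 animals

Round 1: Briarlake=24 Elkhorn=4 Ironridge=16 Juniper=14 → close Briarlake (overflow 15)
  24÷3 = 8 each, +1 to first 0
Round 2: Elkhorn=12 Ironridge=24 Juniper=22 → close Ironridge (overflow 9)
  24÷2 = 12 each, +1 to first 0
Round 3: Elkhorn=24 Juniper=34 → close Juniper (overflow 20)
  34÷1 = 34 each, +1 to first 0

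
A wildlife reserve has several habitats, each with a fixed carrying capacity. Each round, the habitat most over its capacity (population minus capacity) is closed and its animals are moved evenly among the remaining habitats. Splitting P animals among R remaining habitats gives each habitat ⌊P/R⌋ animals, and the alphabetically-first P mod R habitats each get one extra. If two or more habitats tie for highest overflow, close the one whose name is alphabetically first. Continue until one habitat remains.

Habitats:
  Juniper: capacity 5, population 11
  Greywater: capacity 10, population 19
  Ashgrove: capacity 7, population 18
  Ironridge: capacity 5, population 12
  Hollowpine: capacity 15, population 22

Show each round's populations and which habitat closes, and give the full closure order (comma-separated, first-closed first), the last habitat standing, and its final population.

Round 1: Ashgrove=18 Greywater=19 Hollowpine=22 Ironridge=12 Juniper=11 → close Ashgrove (overflow 11)
  18÷4 = 4 each, +1 to first 2
Round 2: Greywater=24 Hollowpine=27 Ironridge=16 Juniper=15 → close Greywater (overflow 14)
  24÷3 = 8 each, +1 to first 0
Round 3: Hollowpine=35 Ironridge=24 Juniper=23 → close Hollowpine (overflow 20)
  35÷2 = 17 each, +1 to first 1
Round 4: Ironridge=42 Juniper=40 → close Ironridge (overflow 37)
  42÷1 = 42 each, +1 to first 0

Closure order: Ashgrove, Greywater, Hollowpine, Ironridge
Last habitat: Juniper with 82 animals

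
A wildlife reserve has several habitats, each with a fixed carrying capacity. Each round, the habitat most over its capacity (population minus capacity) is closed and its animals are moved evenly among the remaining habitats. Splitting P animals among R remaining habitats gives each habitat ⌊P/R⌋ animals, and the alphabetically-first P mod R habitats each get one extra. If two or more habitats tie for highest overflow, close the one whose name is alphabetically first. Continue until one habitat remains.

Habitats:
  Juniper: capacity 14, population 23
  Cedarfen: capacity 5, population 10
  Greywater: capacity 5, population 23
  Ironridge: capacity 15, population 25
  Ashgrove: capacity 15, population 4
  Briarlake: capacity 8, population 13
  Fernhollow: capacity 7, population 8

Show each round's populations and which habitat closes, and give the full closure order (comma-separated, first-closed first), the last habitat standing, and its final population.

Round 1: Ashgrove=4 Briarlake=13 Cedarfen=10 Fernhollow=8 Greywater=23 Ironridge=25 Juniper=23 → close Greywater (overflow 18)
  23÷6 = 3 each, +1 to first 5
Round 2: Ashgrove=8 Briarlake=17 Cedarfen=14 Fernhollow=12 Ironridge=29 Juniper=26 → close Ironridge (overflow 14)
  29÷5 = 5 each, +1 to first 4
Round 3: Ashgrove=14 Briarlake=23 Cedarfen=20 Fernhollow=18 Juniper=31 → close Juniper (overflow 17)
  31÷4 = 7 each, +1 to first 3
Round 4: Ashgrove=22 Briarlake=31 Cedarfen=28 Fernhollow=25 → close Briarlake (overflow 23)
  31÷3 = 10 each, +1 to first 1
Round 5: Ashgrove=33 Cedarfen=38 Fernhollow=35 → close Cedarfen (overflow 33)
  38÷2 = 19 each, +1 to first 0
Round 6: Ashgrove=52 Fernhollow=54 → close Fernhollow (overflow 47)
  54÷1 = 54 each, +1 to first 0

Closure order: Greywater, Ironridge, Juniper, Briarlake, Cedarfen, Fernhollow
Last habitat: Ashgrove with 106 animals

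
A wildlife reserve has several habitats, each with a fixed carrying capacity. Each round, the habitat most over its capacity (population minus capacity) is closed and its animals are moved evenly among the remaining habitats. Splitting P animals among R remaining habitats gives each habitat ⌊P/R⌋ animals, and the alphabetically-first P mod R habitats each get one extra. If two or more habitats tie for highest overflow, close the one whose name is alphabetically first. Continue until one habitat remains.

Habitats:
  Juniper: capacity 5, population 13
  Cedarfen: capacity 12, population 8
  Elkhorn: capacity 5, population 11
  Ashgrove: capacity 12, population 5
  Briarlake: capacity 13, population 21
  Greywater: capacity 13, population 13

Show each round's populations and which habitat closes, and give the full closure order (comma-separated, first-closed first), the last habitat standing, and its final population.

Closure order: Briarlake, Juniper, Elkhorn, Greywater, Ashgrove
Last habitat: Cedarfen with 71 animals

Round 1: Ashgrove=5 Briarlake=21 Cedarfen=8 Elkhorn=11 Greywater=13 Juniper=13 → close Briarlake (overflow 8)
  21÷5 = 4 each, +1 to first 1
Round 2: Ashgrove=10 Cedarfen=12 Elkhorn=15 Greywater=17 Juniper=17 → close Juniper (overflow 12)
  17÷4 = 4 each, +1 to first 1
Round 3: Ashgrove=15 Cedarfen=16 Elkhorn=19 Greywater=21 → close Elkhorn (overflow 14)
  19÷3 = 6 each, +1 to first 1
Round 4: Ashgrove=22 Cedarfen=22 Greywater=27 → close Greywater (overflow 14)
  27÷2 = 13 each, +1 to first 1
Round 5: Ashgrove=36 Cedarfen=35 → close Ashgrove (overflow 24)
  36÷1 = 36 each, +1 to first 0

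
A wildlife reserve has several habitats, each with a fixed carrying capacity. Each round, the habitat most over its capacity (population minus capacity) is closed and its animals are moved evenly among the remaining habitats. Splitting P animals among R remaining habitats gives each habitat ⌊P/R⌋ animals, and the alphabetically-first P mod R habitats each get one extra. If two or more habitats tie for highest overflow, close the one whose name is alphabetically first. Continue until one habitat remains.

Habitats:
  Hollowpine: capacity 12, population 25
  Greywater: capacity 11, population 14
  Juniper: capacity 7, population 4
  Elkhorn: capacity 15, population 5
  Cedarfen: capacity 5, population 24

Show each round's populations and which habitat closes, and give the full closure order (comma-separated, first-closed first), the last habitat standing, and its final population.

Closure order: Cedarfen, Hollowpine, Greywater, Juniper
Last habitat: Elkhorn with 72 animals

Round 1: Cedarfen=24 Elkhorn=5 Greywater=14 Hollowpine=25 Juniper=4 → close Cedarfen (overflow 19)
  24÷4 = 6 each, +1 to first 0
Round 2: Elkhorn=11 Greywater=20 Hollowpine=31 Juniper=10 → close Hollowpine (overflow 19)
  31÷3 = 10 each, +1 to first 1
Round 3: Elkhorn=22 Greywater=30 Juniper=20 → close Greywater (overflow 19)
  30÷2 = 15 each, +1 to first 0
Round 4: Elkhorn=37 Juniper=35 → close Juniper (overflow 28)
  35÷1 = 35 each, +1 to first 0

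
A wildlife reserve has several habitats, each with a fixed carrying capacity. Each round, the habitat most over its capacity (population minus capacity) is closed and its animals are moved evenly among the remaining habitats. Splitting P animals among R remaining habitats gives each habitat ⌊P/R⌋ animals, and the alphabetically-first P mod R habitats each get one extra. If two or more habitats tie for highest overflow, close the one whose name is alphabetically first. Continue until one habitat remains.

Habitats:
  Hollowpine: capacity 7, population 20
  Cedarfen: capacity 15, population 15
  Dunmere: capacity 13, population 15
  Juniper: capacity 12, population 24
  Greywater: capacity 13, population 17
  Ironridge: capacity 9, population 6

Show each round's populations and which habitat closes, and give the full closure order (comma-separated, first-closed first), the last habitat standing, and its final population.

Round 1: Cedarfen=15 Dunmere=15 Greywater=17 Hollowpine=20 Ironridge=6 Juniper=24 → close Hollowpine (overflow 13)
  20÷5 = 4 each, +1 to first 0
Round 2: Cedarfen=19 Dunmere=19 Greywater=21 Ironridge=10 Juniper=28 → close Juniper (overflow 16)
  28÷4 = 7 each, +1 to first 0
Round 3: Cedarfen=26 Dunmere=26 Greywater=28 Ironridge=17 → close Greywater (overflow 15)
  28÷3 = 9 each, +1 to first 1
Round 4: Cedarfen=36 Dunmere=35 Ironridge=26 → close Dunmere (overflow 22)
  35÷2 = 17 each, +1 to first 1
Round 5: Cedarfen=54 Ironridge=43 → close Cedarfen (overflow 39)
  54÷1 = 54 each, +1 to first 0

Closure order: Hollowpine, Juniper, Greywater, Dunmere, Cedarfen
Last habitat: Ironridge with 97 animals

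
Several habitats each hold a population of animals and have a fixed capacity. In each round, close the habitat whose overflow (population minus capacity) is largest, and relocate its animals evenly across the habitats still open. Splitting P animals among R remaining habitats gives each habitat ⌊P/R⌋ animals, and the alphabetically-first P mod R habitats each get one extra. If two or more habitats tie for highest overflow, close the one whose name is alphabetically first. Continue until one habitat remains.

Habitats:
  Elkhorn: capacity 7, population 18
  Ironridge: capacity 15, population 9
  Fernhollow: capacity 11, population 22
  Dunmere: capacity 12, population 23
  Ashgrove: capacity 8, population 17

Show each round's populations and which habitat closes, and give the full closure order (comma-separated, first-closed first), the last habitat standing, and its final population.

Round 1: Ashgrove=17 Dunmere=23 Elkhorn=18 Fernhollow=22 Ironridge=9 → close Dunmere (overflow 11)
  23÷4 = 5 each, +1 to first 3
Round 2: Ashgrove=23 Elkhorn=24 Fernhollow=28 Ironridge=14 → close Elkhorn (overflow 17)
  24÷3 = 8 each, +1 to first 0
Round 3: Ashgrove=31 Fernhollow=36 Ironridge=22 → close Fernhollow (overflow 25)
  36÷2 = 18 each, +1 to first 0
Round 4: Ashgrove=49 Ironridge=40 → close Ashgrove (overflow 41)
  49÷1 = 49 each, +1 to first 0

Closure order: Dunmere, Elkhorn, Fernhollow, Ashgrove
Last habitat: Ironridge with 89 animals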